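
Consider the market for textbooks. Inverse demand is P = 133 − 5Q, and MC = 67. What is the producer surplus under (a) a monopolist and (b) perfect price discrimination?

The monopolist equates marginal revenue to marginal cost: 133 − 10Q = 67, so Q = 6.6. From demand, P = 100.
PS = (100 − 67)·6.6 = 217.8.
Under first-degree price discrimination the firm charges each unit its demand price and produces up to where P = MC, i.e. Q = 13.2. Consumer surplus is zero; producer surplus equals total surplus.
PS = ½·(133 − 67)·13.2 = 435.6.

Monopoly: PS = 217.8; Perfect PD: PS = 435.6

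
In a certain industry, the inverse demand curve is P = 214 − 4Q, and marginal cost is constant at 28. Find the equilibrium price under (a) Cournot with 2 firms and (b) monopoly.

Cournot: P = 90; Monopoly: P = 121

Cournot with 2 identical firms: the symmetric best-response condition is 214 − 12q = 28. Each firm produces q = 15.5, total output Q = 31, price P = 90.
The monopolist equates marginal revenue to marginal cost: 214 − 8Q = 28, so Q = 23.25. From demand, P = 121.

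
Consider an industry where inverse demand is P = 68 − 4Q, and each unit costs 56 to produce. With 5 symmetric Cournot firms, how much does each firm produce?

q_i = 0.5

In a 5-firm Cournot equilibrium, symmetry and the first-order condition give q = (68 − 56)/(24) = 0.5. So Q = 2.5 and P = 58.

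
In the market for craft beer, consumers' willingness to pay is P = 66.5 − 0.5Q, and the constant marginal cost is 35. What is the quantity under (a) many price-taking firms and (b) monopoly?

Competition: Q = 63; Monopoly: Q = 31.5

Competitive firms price at marginal cost: P = 35, giving Q = 63.
The monopolist equates marginal revenue to marginal cost: 66.5 − Q = 35, so Q = 31.5. From demand, P = 50.75.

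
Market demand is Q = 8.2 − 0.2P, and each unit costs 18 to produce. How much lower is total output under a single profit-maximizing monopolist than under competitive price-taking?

Total output falls by 2.3

Inverting demand: P = 41 − 5Q.
Perfect competition: P = MC = 18, so 41 − 5Q = 18 and Q = 4.6.
A monopolist chooses Q where MR = MC. MR = 41 − 10Q; setting this equal to 18 gives Q = 2.3 and P = 29.5.
Change in total output: 2.3 − 4.6 = −2.3.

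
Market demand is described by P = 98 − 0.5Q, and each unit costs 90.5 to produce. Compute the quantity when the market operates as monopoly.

Q = 7.5

Monopoly sets MR = MC: 98 − Q = 90.5 ⇒ Q = 7.5, P = 98 − 0.5·7.5 = 94.25.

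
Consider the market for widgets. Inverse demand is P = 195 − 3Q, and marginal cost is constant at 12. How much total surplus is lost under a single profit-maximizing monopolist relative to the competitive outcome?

DWL = 1395.375

Under competition P = MC = 12, so Q = (195 − 12)/3 = 61.
The monopolist equates marginal revenue to marginal cost: 195 − 6Q = 12, so Q = 30.5. From demand, P = 103.5.
DWL is the triangle between Q = 30.5 and Q = 61: ½·(61 − 30.5)·(103.5 − 12) = 1395.375.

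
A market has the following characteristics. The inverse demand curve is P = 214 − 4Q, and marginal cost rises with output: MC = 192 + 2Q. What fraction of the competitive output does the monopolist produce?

Monopoly sets MR = MC: 214 − 8Q = 192 + 2Q ⇒ Q = 2.2, P = 214 − 4·2.2 = 205.2.
Under competition P = MC: 214 − 4Q = 192 + 2Q ⇒ Q = 11/3, P = 598/3.
Ratio Q_m/Q_c = 2.2/(11/3) = 0.6.

Q_m/Q_c = 0.6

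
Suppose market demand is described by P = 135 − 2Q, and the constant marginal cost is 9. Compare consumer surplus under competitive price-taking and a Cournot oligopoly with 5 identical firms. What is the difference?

Under competition P = MC = 9, so Q = (135 − 9)/2 = 63.
CS = ½·(135 − 9)·63 = 3969.
With 5 symmetric Cournot firms, each firm's FOC gives 135 − 12q = 9, so q = 10.5, Q = 5·10.5 = 52.5, and P = 30.
CS = ½·(135 − 30)·52.5 = 2756.25.
Change in consumer surplus: 2756.25 − 3969 = −1212.75.

Consumer surplus falls by 1212.75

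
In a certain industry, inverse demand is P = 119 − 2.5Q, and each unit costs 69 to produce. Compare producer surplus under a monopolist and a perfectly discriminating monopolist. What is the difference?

The monopolist equates marginal revenue to marginal cost: 119 − 5Q = 69, so Q = 10. From demand, P = 94.
PS = (94 − 69)·10 = 250.
With perfect price discrimination, output is the efficient level Q = 20 (where demand meets MC), but every buyer pays their willingness to pay: CS = 0 and PS = total surplus.
PS = ½·(119 − 69)·20 = 500.
Change in producer surplus: 500 − 250 = 250.

Producer surplus rises by 250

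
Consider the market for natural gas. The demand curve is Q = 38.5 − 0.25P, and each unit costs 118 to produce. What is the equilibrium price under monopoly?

Inverting demand: P = 154 − 4Q.
Monopoly sets MR = MC: 154 − 8Q = 118 ⇒ Q = 4.5, P = 154 − 4·4.5 = 136.

P = 136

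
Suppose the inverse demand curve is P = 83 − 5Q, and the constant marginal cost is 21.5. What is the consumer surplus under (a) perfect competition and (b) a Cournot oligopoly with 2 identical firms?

Competition: CS = 378.225; Cournot: CS = 168.1

Under competition P = MC = 21.5, so Q = (83 − 21.5)/5 = 12.3.
CS = ½·(83 − 21.5)·12.3 = 378.225.
In a 2-firm Cournot equilibrium, symmetry and the first-order condition give q = (83 − 21.5)/(15) = 4.1. So Q = 8.2 and P = 42.
CS = ½·(83 − 42)·8.2 = 168.1.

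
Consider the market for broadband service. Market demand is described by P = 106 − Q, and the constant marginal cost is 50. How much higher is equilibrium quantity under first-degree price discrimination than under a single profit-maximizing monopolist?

The monopolist equates marginal revenue to marginal cost: 106 − 2Q = 50, so Q = 28. From demand, P = 78.
Under first-degree price discrimination the firm charges each unit its demand price and produces up to where P = MC, i.e. Q = 56. Consumer surplus is zero; producer surplus equals total surplus.
Change in equilibrium quantity: 56 − 28 = 28.

Equilibrium quantity rises by 28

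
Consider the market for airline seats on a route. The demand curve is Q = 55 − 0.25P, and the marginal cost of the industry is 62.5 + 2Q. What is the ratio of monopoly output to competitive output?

Q_m/Q_c = 0.6

Inverting demand: P = 220 − 4Q.
A monopolist chooses Q where MR = MC. MR = 220 − 8Q; setting this equal to 62.5 + 2Q gives Q = 15.75 and P = 157.
Under competition P = MC: 220 − 4Q = 62.5 + 2Q ⇒ Q = 26.25, P = 115.
Ratio Q_m/Q_c = 15.75/26.25 = 0.6.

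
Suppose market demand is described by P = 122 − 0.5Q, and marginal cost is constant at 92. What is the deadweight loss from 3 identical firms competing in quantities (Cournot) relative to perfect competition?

DWL = 56.25

Competitive firms price at marginal cost: P = 92, giving Q = 60.
In a 3-firm Cournot equilibrium, symmetry and the first-order condition give q = (122 − 92)/(2) = 15. So Q = 45 and P = 99.5.
DWL is the triangle between Q = 45 and Q = 60: ½·(60 − 45)·(99.5 − 92) = 56.25.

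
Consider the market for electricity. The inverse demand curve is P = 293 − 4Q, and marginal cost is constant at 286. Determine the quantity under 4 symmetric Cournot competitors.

Cournot with 4 identical firms: the symmetric best-response condition is 293 − 20q = 286. Each firm produces q = 0.35, total output Q = 1.4, price P = 287.4.

Q = 1.4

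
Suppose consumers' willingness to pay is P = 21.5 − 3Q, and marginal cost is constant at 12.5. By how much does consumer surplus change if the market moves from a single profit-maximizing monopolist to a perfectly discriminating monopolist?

CS falls by 3.375

Monopoly sets MR = MC: 21.5 − 6Q = 12.5 ⇒ Q = 1.5, P = 21.5 − 3·1.5 = 17.
CS = ½·(21.5 − 17)·1.5 = 3.375.
A perfectly discriminating monopolist sells every unit with P(Q) ≥ MC(Q), so output equals the competitive quantity Q = 3. Each buyer pays their reservation price, so CS = 0 and the firm captures all surplus.
CS = 0.
Change in consumer surplus: 0 − 3.375 = −3.375.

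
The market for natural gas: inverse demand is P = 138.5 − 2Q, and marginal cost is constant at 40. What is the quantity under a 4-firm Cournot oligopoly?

With 4 symmetric Cournot firms, each firm's FOC gives 138.5 − 10q = 40, so q = 9.85, Q = 4·9.85 = 39.4, and P = 59.7.

Q = 39.4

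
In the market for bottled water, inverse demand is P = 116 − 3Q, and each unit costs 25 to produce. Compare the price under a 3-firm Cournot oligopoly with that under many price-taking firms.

In a 3-firm Cournot equilibrium, symmetry and the first-order condition give q = (116 − 25)/(12) = 91/12. So Q = 22.75 and P = 47.75.
Competitive firms price at marginal cost: P = 25, giving Q = 91/3.

Cournot: P = 47.75; Competition: P = 25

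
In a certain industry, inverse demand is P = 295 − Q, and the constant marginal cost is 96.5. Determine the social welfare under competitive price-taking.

Under competition P = MC = 96.5, so Q = (295 − 96.5)/1 = 198.5.
CS = ½·(295 − 96.5)·198.5 = 19701.125; PS = (96.5 − 96.5)·198.5 = 0; TS = 19701.125.

TS = 19701.125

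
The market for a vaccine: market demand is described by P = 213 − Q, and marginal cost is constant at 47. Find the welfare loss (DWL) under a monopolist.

Under competition P = MC = 47, so Q = (213 − 47)/1 = 166.
Monopoly sets MR = MC: 213 − 2Q = 47 ⇒ Q = 83, P = 213 − 83 = 130.
DWL is the triangle between Q = 83 and Q = 166: ½·(166 − 83)·(130 − 47) = 3444.5.

DWL = 3444.5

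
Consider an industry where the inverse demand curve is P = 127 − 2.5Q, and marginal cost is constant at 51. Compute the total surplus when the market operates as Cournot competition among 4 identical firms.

TS = 1108.992

Cournot with 4 identical firms: the symmetric best-response condition is 127 − 12.5q = 51. Each firm produces q = 6.08, total output Q = 24.32, price P = 66.2.
CS = ½·(127 − 66.2)·24.32 = 739.328; PS = (66.2 − 51)·24.32 = 369.664; TS = 1108.992.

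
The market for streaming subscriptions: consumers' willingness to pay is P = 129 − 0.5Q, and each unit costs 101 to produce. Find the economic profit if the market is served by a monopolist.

Profit = 392

Monopoly sets MR = MC: 129 − Q = 101 ⇒ Q = 28, P = 129 − 0.5·28 = 115.
Profit = (115 − 101)·28 = 392.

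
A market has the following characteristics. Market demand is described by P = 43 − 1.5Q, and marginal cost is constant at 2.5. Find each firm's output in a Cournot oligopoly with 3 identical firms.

In a 3-firm Cournot equilibrium, symmetry and the first-order condition give q = (43 − 2.5)/(6) = 6.75. So Q = 20.25 and P = 12.625.

q_i = 6.75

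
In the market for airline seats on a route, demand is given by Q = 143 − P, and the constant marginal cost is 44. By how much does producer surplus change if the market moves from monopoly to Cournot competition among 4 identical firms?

PS falls by 882.09

Inverting demand: P = 143 − Q.
The monopolist equates marginal revenue to marginal cost: 143 − 2Q = 44, so Q = 49.5. From demand, P = 93.5.
PS = (93.5 − 44)·49.5 = 2450.25.
Cournot with 4 identical firms: the symmetric best-response condition is 143 − 5q = 44. Each firm produces q = 19.8, total output Q = 79.2, price P = 63.8.
PS = (63.8 − 44)·79.2 = 1568.16.
Change in producer surplus: 1568.16 − 2450.25 = −882.09.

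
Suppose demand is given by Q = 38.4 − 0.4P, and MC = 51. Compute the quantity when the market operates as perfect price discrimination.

Inverting demand: P = 96 − 2.5Q.
With perfect price discrimination, output is the efficient level Q = 18 (where demand meets MC), but every buyer pays their willingness to pay: CS = 0 and PS = total surplus.

Q = 18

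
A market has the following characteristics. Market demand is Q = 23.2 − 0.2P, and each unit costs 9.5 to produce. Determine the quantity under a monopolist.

Inverting demand: P = 116 − 5Q.
The monopolist equates marginal revenue to marginal cost: 116 − 10Q = 9.5, so Q = 10.65. From demand, P = 62.75.

Q = 10.65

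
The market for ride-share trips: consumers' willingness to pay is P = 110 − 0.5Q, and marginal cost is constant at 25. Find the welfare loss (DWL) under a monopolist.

Perfect competition: P = MC = 25, so 110 − 0.5Q = 25 and Q = 170.
A monopolist chooses Q where MR = MC. MR = 110 − Q; setting this equal to 25 gives Q = 85 and P = 67.5.
DWL is the triangle between Q = 85 and Q = 170: ½·(170 − 85)·(67.5 − 25) = 1806.25.

DWL = 1806.25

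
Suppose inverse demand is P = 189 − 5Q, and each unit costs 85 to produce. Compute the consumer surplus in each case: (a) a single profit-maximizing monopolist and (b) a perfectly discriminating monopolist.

A monopolist chooses Q where MR = MC. MR = 189 − 10Q; setting this equal to 85 gives Q = 10.4 and P = 137.
CS = ½·(189 − 137)·10.4 = 270.4.
A perfectly discriminating monopolist sells every unit with P(Q) ≥ MC(Q), so output equals the competitive quantity Q = 20.8. Each buyer pays their reservation price, so CS = 0 and the firm captures all surplus.
CS = 0.

Monopoly: CS = 270.4; Perfect PD: CS = 0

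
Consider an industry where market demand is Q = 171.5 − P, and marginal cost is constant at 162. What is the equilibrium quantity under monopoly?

Inverting demand: P = 171.5 − Q.
Monopoly sets MR = MC: 171.5 − 2Q = 162 ⇒ Q = 4.75, P = 171.5 − 4.75 = 166.75.

Q = 4.75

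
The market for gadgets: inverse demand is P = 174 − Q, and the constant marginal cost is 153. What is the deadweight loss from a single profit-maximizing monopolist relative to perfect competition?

Perfect competition: P = MC = 153, so 174 − Q = 153 and Q = 21.
A monopolist chooses Q where MR = MC. MR = 174 − 2Q; setting this equal to 153 gives Q = 10.5 and P = 163.5.
DWL is the triangle between Q = 10.5 and Q = 21: ½·(21 − 10.5)·(163.5 − 153) = 55.125.

DWL = 55.125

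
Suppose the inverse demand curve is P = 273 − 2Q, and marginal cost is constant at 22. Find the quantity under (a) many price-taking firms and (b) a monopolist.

Under competition P = MC = 22, so Q = (273 − 22)/2 = 125.5.
The monopolist equates marginal revenue to marginal cost: 273 − 4Q = 22, so Q = 62.75. From demand, P = 147.5.

Competition: Q = 125.5; Monopoly: Q = 62.75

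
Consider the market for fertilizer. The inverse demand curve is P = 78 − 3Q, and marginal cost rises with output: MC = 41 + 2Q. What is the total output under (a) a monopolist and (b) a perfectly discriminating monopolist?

Monopoly: Q = 4.625; Perfect PD: Q = 7.4

Monopoly sets MR = MC: 78 − 6Q = 41 + 2Q ⇒ Q = 4.625, P = 78 − 3·4.625 = 64.125.
Under first-degree price discrimination the firm charges each unit its demand price and produces up to where P = MC, i.e. Q = 7.4. Consumer surplus is zero; producer surplus equals total surplus.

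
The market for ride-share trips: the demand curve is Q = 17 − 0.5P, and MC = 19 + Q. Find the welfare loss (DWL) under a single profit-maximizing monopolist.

DWL = 6

Inverting demand: P = 34 − 2Q.
Competitive equilibrium sets price equal to marginal cost: 34 − 2Q = 19 + Q, so Q = 5 and P = 24.
A monopolist chooses Q where MR = MC. MR = 34 − 4Q; setting this equal to 19 + Q gives Q = 3 and P = 28.
CS = ½·(34 − 24)·5 = 25; PS = (24·5 − 19·5 − ½·1·5²) = 12.5; TS = 37.5.
CS = ½·(34 − 28)·3 = 9; PS = (28·3 − 19·3 − ½·1·3²) = 22.5; TS = 31.5.
DWL = 37.5 − 31.5 = 6.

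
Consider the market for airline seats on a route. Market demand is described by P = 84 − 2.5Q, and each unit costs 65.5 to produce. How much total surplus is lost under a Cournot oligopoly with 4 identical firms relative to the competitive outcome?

Under competition P = MC = 65.5, so Q = (84 − 65.5)/2.5 = 7.4.
With 4 symmetric Cournot firms, each firm's FOC gives 84 − 12.5q = 65.5, so q = 1.48, Q = 4·1.48 = 5.92, and P = 69.2.
DWL is the triangle between Q = 5.92 and Q = 7.4: ½·(7.4 − 5.92)·(69.2 − 65.5) = 2.738.

DWL = 2.738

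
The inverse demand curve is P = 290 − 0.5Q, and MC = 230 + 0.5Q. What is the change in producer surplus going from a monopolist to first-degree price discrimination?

A monopolist chooses Q where MR = MC. MR = 290 − Q; setting this equal to 230 + 0.5Q gives Q = 40 and P = 270.
PS = P·Q − VC(Q) = 270·40 − (230·40 + ½·0.5·40²) = 1200.
A perfectly discriminating monopolist sells every unit with P(Q) ≥ MC(Q), so output equals the competitive quantity Q = 60. Each buyer pays their reservation price, so CS = 0 and the firm captures all surplus.
PS = ½·(290 − 230)·60 = 1800.
Change in producer surplus: 1800 − 1200 = 600.

Producer surplus rises by 600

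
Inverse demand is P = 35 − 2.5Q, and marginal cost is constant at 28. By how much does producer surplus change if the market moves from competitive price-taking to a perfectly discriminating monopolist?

PS rises by 9.8

Under competition P = MC = 28, so Q = (35 − 28)/2.5 = 2.8.
PS = (28 − 28)·2.8 = 0.
A perfectly discriminating monopolist sells every unit with P(Q) ≥ MC(Q), so output equals the competitive quantity Q = 2.8. Each buyer pays their reservation price, so CS = 0 and the firm captures all surplus.
PS = ½·(35 − 28)·2.8 = 9.8.
Change in producer surplus: 9.8 − 0 = 9.8.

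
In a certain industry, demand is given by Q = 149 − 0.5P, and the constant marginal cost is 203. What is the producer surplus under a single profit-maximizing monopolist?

Inverting demand: P = 298 − 2Q.
A monopolist chooses Q where MR = MC. MR = 298 − 4Q; setting this equal to 203 gives Q = 23.75 and P = 250.5.
PS = (250.5 − 203)·23.75 = 1128.125.

PS = 1128.125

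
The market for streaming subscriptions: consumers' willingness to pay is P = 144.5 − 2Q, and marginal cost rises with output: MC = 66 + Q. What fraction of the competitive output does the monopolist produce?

Monopoly sets MR = MC: 144.5 − 4Q = 66 + Q ⇒ Q = 15.7, P = 144.5 − 2·15.7 = 113.1.
Competitive equilibrium sets price equal to marginal cost: 144.5 − 2Q = 66 + Q, so Q = 157/6 and P = 553/6.
Ratio Q_m/Q_c = 15.7/(157/6) = 0.6.

Q_m/Q_c = 0.6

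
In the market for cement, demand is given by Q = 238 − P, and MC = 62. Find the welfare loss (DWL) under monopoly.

Inverting demand: P = 238 − Q.
Perfect competition: P = MC = 62, so 238 − Q = 62 and Q = 176.
A monopolist chooses Q where MR = MC. MR = 238 − 2Q; setting this equal to 62 gives Q = 88 and P = 150.
DWL is the triangle between Q = 88 and Q = 176: ½·(176 − 88)·(150 − 62) = 3872.

DWL = 3872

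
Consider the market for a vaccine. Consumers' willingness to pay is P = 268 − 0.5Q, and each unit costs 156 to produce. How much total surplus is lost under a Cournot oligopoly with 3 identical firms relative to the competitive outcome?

DWL = 784

Under competition P = MC = 156, so Q = (268 − 156)/0.5 = 224.
In a 3-firm Cournot equilibrium, symmetry and the first-order condition give q = (268 − 156)/(2) = 56. So Q = 168 and P = 184.
DWL is the triangle between Q = 168 and Q = 224: ½·(224 − 168)·(184 − 156) = 784.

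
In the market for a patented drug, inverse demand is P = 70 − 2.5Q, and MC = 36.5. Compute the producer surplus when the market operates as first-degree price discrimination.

A perfectly discriminating monopolist sells every unit with P(Q) ≥ MC(Q), so output equals the competitive quantity Q = 13.4. Each buyer pays their reservation price, so CS = 0 and the firm captures all surplus.
PS = ½·(70 − 36.5)·13.4 = 224.45.

PS = 224.45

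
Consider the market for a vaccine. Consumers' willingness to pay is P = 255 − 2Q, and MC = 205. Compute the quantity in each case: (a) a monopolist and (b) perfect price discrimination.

A monopolist chooses Q where MR = MC. MR = 255 − 4Q; setting this equal to 205 gives Q = 12.5 and P = 230.
Under first-degree price discrimination the firm charges each unit its demand price and produces up to where P = MC, i.e. Q = 25. Consumer surplus is zero; producer surplus equals total surplus.

Monopoly: Q = 12.5; Perfect PD: Q = 25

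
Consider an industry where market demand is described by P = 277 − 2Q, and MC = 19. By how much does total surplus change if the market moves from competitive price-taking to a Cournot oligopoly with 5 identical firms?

Under competition P = MC = 19, so Q = (277 − 19)/2 = 129.
CS = ½·(277 − 19)·129 = 16641; PS = (19 − 19)·129 = 0; TS = 16641.
Cournot with 5 identical firms: the symmetric best-response condition is 277 − 12q = 19. Each firm produces q = 21.5, total output Q = 107.5, price P = 62.
CS = ½·(277 − 62)·107.5 = 11556.25; PS = (62 − 19)·107.5 = 4622.5; TS = 16178.75.
Change in total surplus: 16178.75 − 16641 = −462.25.

TS falls by 462.25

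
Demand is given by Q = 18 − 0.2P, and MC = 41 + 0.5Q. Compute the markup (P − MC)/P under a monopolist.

Lerner index = 0.35

Inverting demand: P = 90 − 5Q.
A monopolist chooses Q where MR = MC. MR = 90 − 10Q; setting this equal to 41 + 0.5Q gives Q = 14/3 and P = 200/3.
Lerner index = (P − MC)/P = (200/3 − 130/3)/(200/3) = 0.35.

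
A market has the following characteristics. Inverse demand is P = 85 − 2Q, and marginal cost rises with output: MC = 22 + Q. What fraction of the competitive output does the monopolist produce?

A monopolist chooses Q where MR = MC. MR = 85 − 4Q; setting this equal to 22 + Q gives Q = 12.6 and P = 59.8.
Under competition P = MC: 85 − 2Q = 22 + Q ⇒ Q = 21, P = 43.
Ratio Q_m/Q_c = 12.6/21 = 0.6.

Q_m/Q_c = 0.6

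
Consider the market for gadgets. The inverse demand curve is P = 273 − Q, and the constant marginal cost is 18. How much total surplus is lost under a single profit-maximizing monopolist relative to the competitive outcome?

Competitive firms price at marginal cost: P = 18, giving Q = 255.
Monopoly sets MR = MC: 273 − 2Q = 18 ⇒ Q = 127.5, P = 273 − 127.5 = 145.5.
DWL is the triangle between Q = 127.5 and Q = 255: ½·(255 − 127.5)·(145.5 − 18) = 8128.125.

DWL = 8128.125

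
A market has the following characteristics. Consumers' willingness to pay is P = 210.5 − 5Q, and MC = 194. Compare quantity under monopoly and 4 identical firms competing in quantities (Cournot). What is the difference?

Monopoly sets MR = MC: 210.5 − 10Q = 194 ⇒ Q = 1.65, P = 210.5 − 5·1.65 = 202.25.
In a 4-firm Cournot equilibrium, symmetry and the first-order condition give q = (210.5 − 194)/(25) = 0.66. So Q = 2.64 and P = 197.3.
Change in quantity: 2.64 − 1.65 = 0.99.

Q rises by 0.99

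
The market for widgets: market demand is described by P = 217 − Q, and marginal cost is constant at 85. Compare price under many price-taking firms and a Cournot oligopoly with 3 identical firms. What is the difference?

P rises by 33

Under competition P = MC = 85, so Q = (217 − 85)/1 = 132.
Cournot with 3 identical firms: the symmetric best-response condition is 217 − 4q = 85. Each firm produces q = 33, total output Q = 99, price P = 118.
Change in price: 118 − 85 = 33.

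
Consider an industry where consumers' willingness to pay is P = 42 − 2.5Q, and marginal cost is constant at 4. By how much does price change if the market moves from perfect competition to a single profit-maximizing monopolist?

Price rises by 19

Perfect competition: P = MC = 4, so 42 − 2.5Q = 4 and Q = 15.2.
A monopolist chooses Q where MR = MC. MR = 42 − 5Q; setting this equal to 4 gives Q = 7.6 and P = 23.
Change in price: 23 − 4 = 19.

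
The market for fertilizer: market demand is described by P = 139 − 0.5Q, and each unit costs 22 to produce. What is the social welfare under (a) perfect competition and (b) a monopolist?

Competitive firms price at marginal cost: P = 22, giving Q = 234.
CS = ½·(139 − 22)·234 = 13689; PS = (22 − 22)·234 = 0; TS = 13689.
A monopolist chooses Q where MR = MC. MR = 139 − Q; setting this equal to 22 gives Q = 117 and P = 80.5.
CS = ½·(139 − 80.5)·117 = 3422.25; PS = (80.5 − 22)·117 = 6844.5; TS = 10266.75.

Competition: TS = 13689; Monopoly: TS = 10266.75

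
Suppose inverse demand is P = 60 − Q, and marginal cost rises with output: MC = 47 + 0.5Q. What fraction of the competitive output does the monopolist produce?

Monopoly sets MR = MC: 60 − 2Q = 47 + 0.5Q ⇒ Q = 5.2, P = 60 − 5.2 = 54.8.
Competitive equilibrium sets price equal to marginal cost: 60 − Q = 47 + 0.5Q, so Q = 26/3 and P = 154/3.
Ratio Q_m/Q_c = 5.2/(26/3) = 0.6.

Q_m/Q_c = 0.6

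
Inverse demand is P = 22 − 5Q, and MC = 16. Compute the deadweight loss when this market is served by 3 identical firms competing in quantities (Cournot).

Perfect competition: P = MC = 16, so 22 − 5Q = 16 and Q = 1.2.
With 3 symmetric Cournot firms, each firm's FOC gives 22 − 20q = 16, so q = 0.3, Q = 3·0.3 = 0.9, and P = 17.5.
DWL is the triangle between Q = 0.9 and Q = 1.2: ½·(1.2 − 0.9)·(17.5 − 16) = 0.225.

DWL = 0.225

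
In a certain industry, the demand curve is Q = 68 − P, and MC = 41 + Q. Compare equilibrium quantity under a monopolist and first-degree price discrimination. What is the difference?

Inverting demand: P = 68 − Q.
The monopolist equates marginal revenue to marginal cost: 68 − 2Q = 41 + Q, so Q = 9. From demand, P = 59.
With perfect price discrimination, output is the efficient level Q = 13.5 (where demand meets MC), but every buyer pays their willingness to pay: CS = 0 and PS = total surplus.
Change in equilibrium quantity: 13.5 − 9 = 4.5.

Equilibrium quantity rises by 4.5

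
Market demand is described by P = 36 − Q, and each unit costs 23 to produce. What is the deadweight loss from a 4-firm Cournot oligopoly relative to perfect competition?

Under competition P = MC = 23, so Q = (36 − 23)/1 = 13.
Cournot with 4 identical firms: the symmetric best-response condition is 36 − 5q = 23. Each firm produces q = 2.6, total output Q = 10.4, price P = 25.6.
DWL is the triangle between Q = 10.4 and Q = 13: ½·(13 − 10.4)·(25.6 − 23) = 3.38.

DWL = 3.38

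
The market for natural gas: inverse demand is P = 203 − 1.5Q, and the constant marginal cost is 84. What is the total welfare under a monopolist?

TS = 3540.25

Monopoly sets MR = MC: 203 − 3Q = 84 ⇒ Q = 119/3, P = 203 − 1.5·119/3 = 143.5.
CS = ½·(203 − 143.5)·119/3 = 14161/12; PS = (143.5 − 84)·119/3 = 14161/6; TS = 3540.25.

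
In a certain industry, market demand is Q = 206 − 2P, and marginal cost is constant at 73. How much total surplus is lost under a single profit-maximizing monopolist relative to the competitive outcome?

DWL = 225

Inverting demand: P = 103 − 0.5Q.
Under competition P = MC = 73, so Q = (103 − 73)/0.5 = 60.
The monopolist equates marginal revenue to marginal cost: 103 − Q = 73, so Q = 30. From demand, P = 88.
DWL is the triangle between Q = 30 and Q = 60: ½·(60 − 30)·(88 − 73) = 225.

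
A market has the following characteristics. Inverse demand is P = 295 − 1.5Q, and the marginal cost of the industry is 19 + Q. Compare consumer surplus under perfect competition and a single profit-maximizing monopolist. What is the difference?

CS falls by 5570.37

Under competition P = MC: 295 − 1.5Q = 19 + Q ⇒ Q = 110.4, P = 129.4.
CS = ½·(295 − 129.4)·110.4 = 9141.12.
A monopolist chooses Q where MR = MC. MR = 295 − 3Q; setting this equal to 19 + Q gives Q = 69 and P = 191.5.
CS = ½·(295 − 191.5)·69 = 3570.75.
Change in consumer surplus: 3570.75 − 9141.12 = −5570.37.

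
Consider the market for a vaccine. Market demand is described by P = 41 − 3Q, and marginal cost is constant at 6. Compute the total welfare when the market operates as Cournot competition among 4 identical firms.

TS = 196

With 4 symmetric Cournot firms, each firm's FOC gives 41 − 15q = 6, so q = 7/3, Q = 4·7/3 = 28/3, and P = 13.
CS = ½·(41 − 13)·28/3 = 392/3; PS = (13 − 6)·28/3 = 196/3; TS = 196.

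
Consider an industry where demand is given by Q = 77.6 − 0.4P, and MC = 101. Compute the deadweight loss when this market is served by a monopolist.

Inverting demand: P = 194 − 2.5Q.
Perfect competition: P = MC = 101, so 194 − 2.5Q = 101 and Q = 37.2.
Monopoly sets MR = MC: 194 − 5Q = 101 ⇒ Q = 18.6, P = 194 − 2.5·18.6 = 147.5.
DWL is the triangle between Q = 18.6 and Q = 37.2: ½·(37.2 − 18.6)·(147.5 − 101) = 432.45.

DWL = 432.45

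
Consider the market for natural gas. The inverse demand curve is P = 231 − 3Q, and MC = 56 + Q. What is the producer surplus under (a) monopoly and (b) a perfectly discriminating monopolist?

Monopoly: PS = 2187.5; Perfect PD: PS = 3828.125

A monopolist chooses Q where MR = MC. MR = 231 − 6Q; setting this equal to 56 + Q gives Q = 25 and P = 156.
PS = P·Q − VC(Q) = 156·25 − (56·25 + ½·1·25²) = 2187.5.
With perfect price discrimination, output is the efficient level Q = 43.75 (where demand meets MC), but every buyer pays their willingness to pay: CS = 0 and PS = total surplus.
PS = ½·(231 − 56)·43.75 = 3828.125.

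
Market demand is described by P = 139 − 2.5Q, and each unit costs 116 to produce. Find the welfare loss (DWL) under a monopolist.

Competitive firms price at marginal cost: P = 116, giving Q = 9.2.
A monopolist chooses Q where MR = MC. MR = 139 − 5Q; setting this equal to 116 gives Q = 4.6 and P = 127.5.
DWL is the triangle between Q = 4.6 and Q = 9.2: ½·(9.2 − 4.6)·(127.5 − 116) = 26.45.

DWL = 26.45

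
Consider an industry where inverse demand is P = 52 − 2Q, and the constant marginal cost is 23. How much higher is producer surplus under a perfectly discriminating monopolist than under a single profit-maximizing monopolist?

A monopolist chooses Q where MR = MC. MR = 52 − 4Q; setting this equal to 23 gives Q = 7.25 and P = 37.5.
PS = (37.5 − 23)·7.25 = 105.125.
A perfectly discriminating monopolist sells every unit with P(Q) ≥ MC(Q), so output equals the competitive quantity Q = 14.5. Each buyer pays their reservation price, so CS = 0 and the firm captures all surplus.
PS = ½·(52 − 23)·14.5 = 210.25.
Change in producer surplus: 210.25 − 105.125 = 105.125.

Producer surplus rises by 105.125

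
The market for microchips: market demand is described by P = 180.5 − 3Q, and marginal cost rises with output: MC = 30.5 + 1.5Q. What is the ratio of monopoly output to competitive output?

Monopoly sets MR = MC: 180.5 − 6Q = 30.5 + 1.5Q ⇒ Q = 20, P = 180.5 − 3·20 = 120.5.
Under competition P = MC: 180.5 − 3Q = 30.5 + 1.5Q ⇒ Q = 100/3, P = 80.5.
Ratio Q_m/Q_c = 20/(100/3) = 0.6.

Q_m/Q_c = 0.6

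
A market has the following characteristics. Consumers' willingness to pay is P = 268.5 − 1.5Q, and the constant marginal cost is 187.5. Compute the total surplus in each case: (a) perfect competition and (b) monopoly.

Under competition P = MC = 187.5, so Q = (268.5 − 187.5)/1.5 = 54.
CS = ½·(268.5 − 187.5)·54 = 2187; PS = (187.5 − 187.5)·54 = 0; TS = 2187.
A monopolist chooses Q where MR = MC. MR = 268.5 − 3Q; setting this equal to 187.5 gives Q = 27 and P = 228.
CS = ½·(268.5 − 228)·27 = 546.75; PS = (228 − 187.5)·27 = 1093.5; TS = 1640.25.

Competition: TS = 2187; Monopoly: TS = 1640.25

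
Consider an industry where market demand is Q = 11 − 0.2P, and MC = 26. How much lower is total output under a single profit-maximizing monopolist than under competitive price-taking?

Inverting demand: P = 55 − 5Q.
Perfect competition: P = MC = 26, so 55 − 5Q = 26 and Q = 5.8.
Monopoly sets MR = MC: 55 − 10Q = 26 ⇒ Q = 2.9, P = 55 − 5·2.9 = 40.5.
Change in total output: 2.9 − 5.8 = −2.9.

Q falls by 2.9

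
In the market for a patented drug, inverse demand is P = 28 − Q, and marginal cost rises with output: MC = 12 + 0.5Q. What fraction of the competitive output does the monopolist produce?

Q_m/Q_c = 0.6

The monopolist equates marginal revenue to marginal cost: 28 − 2Q = 12 + 0.5Q, so Q = 6.4. From demand, P = 21.6.
Under competition P = MC: 28 − Q = 12 + 0.5Q ⇒ Q = 32/3, P = 52/3.
Ratio Q_m/Q_c = 6.4/(32/3) = 0.6.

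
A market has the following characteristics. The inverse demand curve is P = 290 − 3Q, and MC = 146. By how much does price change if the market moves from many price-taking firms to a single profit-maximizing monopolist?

Perfect competition: P = MC = 146, so 290 − 3Q = 146 and Q = 48.
The monopolist equates marginal revenue to marginal cost: 290 − 6Q = 146, so Q = 24. From demand, P = 218.
Change in price: 218 − 146 = 72.

P rises by 72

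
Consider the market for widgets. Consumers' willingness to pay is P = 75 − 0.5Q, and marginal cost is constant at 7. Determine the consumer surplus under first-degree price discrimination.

CS = 0

Under first-degree price discrimination the firm charges each unit its demand price and produces up to where P = MC, i.e. Q = 136. Consumer surplus is zero; producer surplus equals total surplus.
CS = 0.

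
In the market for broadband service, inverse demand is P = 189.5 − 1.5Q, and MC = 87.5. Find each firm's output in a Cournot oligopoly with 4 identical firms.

In a 4-firm Cournot equilibrium, symmetry and the first-order condition give q = (189.5 − 87.5)/(7.5) = 13.6. So Q = 54.4 and P = 107.9.

q_i = 13.6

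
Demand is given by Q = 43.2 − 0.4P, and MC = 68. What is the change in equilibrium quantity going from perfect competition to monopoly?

Equilibrium quantity falls by 8

Inverting demand: P = 108 − 2.5Q.
Perfect competition: P = MC = 68, so 108 − 2.5Q = 68 and Q = 16.
A monopolist chooses Q where MR = MC. MR = 108 − 5Q; setting this equal to 68 gives Q = 8 and P = 88.
Change in equilibrium quantity: 8 − 16 = −8.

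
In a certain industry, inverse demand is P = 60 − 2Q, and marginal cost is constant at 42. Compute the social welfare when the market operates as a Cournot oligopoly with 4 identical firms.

Cournot with 4 identical firms: the symmetric best-response condition is 60 − 10q = 42. Each firm produces q = 1.8, total output Q = 7.2, price P = 45.6.
CS = ½·(60 − 45.6)·7.2 = 51.84; PS = (45.6 − 42)·7.2 = 25.92; TS = 77.76.

TS = 77.76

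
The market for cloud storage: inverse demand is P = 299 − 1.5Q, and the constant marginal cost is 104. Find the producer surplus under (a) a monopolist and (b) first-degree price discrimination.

The monopolist equates marginal revenue to marginal cost: 299 − 3Q = 104, so Q = 65. From demand, P = 201.5.
PS = (201.5 − 104)·65 = 6337.5.
With perfect price discrimination, output is the efficient level Q = 130 (where demand meets MC), but every buyer pays their willingness to pay: CS = 0 and PS = total surplus.
PS = ½·(299 − 104)·130 = 12675.

Monopoly: PS = 6337.5; Perfect PD: PS = 12675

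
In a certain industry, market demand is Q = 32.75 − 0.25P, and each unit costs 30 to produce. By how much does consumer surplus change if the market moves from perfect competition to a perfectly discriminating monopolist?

Inverting demand: P = 131 − 4Q.
Competitive firms price at marginal cost: P = 30, giving Q = 25.25.
CS = ½·(131 − 30)·25.25 = 1275.125.
With perfect price discrimination, output is the efficient level Q = 25.25 (where demand meets MC), but every buyer pays their willingness to pay: CS = 0 and PS = total surplus.
CS = 0.
Change in consumer surplus: 0 − 1275.125 = −1275.125.

CS falls by 1275.125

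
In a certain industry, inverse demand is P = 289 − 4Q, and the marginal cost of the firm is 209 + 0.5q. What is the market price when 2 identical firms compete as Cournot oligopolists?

P = 237.8

In a 2-firm Cournot equilibrium, symmetry and the first-order condition give q = (289 − 209)/(12.5) = 6.4. So Q = 12.8 and P = 237.8.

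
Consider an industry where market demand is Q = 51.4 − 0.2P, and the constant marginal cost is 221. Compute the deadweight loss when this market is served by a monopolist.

Inverting demand: P = 257 − 5Q.
Perfect competition: P = MC = 221, so 257 − 5Q = 221 and Q = 7.2.
A monopolist chooses Q where MR = MC. MR = 257 − 10Q; setting this equal to 221 gives Q = 3.6 and P = 239.
DWL is the triangle between Q = 3.6 and Q = 7.2: ½·(7.2 − 3.6)·(239 − 221) = 32.4.

DWL = 32.4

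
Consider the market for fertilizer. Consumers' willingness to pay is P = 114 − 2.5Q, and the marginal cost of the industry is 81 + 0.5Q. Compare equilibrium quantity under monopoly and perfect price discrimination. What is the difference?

Equilibrium quantity rises by 5

A monopolist chooses Q where MR = MC. MR = 114 − 5Q; setting this equal to 81 + 0.5Q gives Q = 6 and P = 99.
With perfect price discrimination, output is the efficient level Q = 11 (where demand meets MC), but every buyer pays their willingness to pay: CS = 0 and PS = total surplus.
Change in equilibrium quantity: 11 − 6 = 5.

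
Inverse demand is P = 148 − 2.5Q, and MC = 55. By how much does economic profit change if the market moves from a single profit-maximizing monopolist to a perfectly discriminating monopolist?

Economic profit rises by 864.9

Monopoly sets MR = MC: 148 − 5Q = 55 ⇒ Q = 18.6, P = 148 − 2.5·18.6 = 101.5.
Profit = (101.5 − 55)·18.6 = 864.9.
Under first-degree price discrimination the firm charges each unit its demand price and produces up to where P = MC, i.e. Q = 37.2. Consumer surplus is zero; producer surplus equals total surplus.
PS equals the full surplus area, 1729.8. Profit = 1729.8 = 1729.8.
Change in economic profit: 1729.8 − 864.9 = 864.9.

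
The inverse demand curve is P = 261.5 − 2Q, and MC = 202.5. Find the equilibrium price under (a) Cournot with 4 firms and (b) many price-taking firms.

Cournot with 4 identical firms: the symmetric best-response condition is 261.5 − 10q = 202.5. Each firm produces q = 5.9, total output Q = 23.6, price P = 214.3.
Perfect competition: P = MC = 202.5, so 261.5 − 2Q = 202.5 and Q = 29.5.

Cournot: P = 214.3; Competition: P = 202.5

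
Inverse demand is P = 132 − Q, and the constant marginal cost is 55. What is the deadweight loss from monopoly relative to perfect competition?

DWL = 741.125

Perfect competition: P = MC = 55, so 132 − Q = 55 and Q = 77.
The monopolist equates marginal revenue to marginal cost: 132 − 2Q = 55, so Q = 38.5. From demand, P = 93.5.
DWL is the triangle between Q = 38.5 and Q = 77: ½·(77 − 38.5)·(93.5 − 55) = 741.125.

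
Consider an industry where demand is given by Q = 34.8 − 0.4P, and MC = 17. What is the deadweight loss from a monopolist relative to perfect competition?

DWL = 245

Inverting demand: P = 87 − 2.5Q.
Perfect competition: P = MC = 17, so 87 − 2.5Q = 17 and Q = 28.
The monopolist equates marginal revenue to marginal cost: 87 − 5Q = 17, so Q = 14. From demand, P = 52.
DWL is the triangle between Q = 14 and Q = 28: ½·(28 − 14)·(52 − 17) = 245.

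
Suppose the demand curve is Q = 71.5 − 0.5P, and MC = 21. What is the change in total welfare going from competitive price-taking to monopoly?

TS falls by 930.25

Inverting demand: P = 143 − 2Q.
Perfect competition: P = MC = 21, so 143 − 2Q = 21 and Q = 61.
CS = ½·(143 − 21)·61 = 3721; PS = (21 − 21)·61 = 0; TS = 3721.
A monopolist chooses Q where MR = MC. MR = 143 − 4Q; setting this equal to 21 gives Q = 30.5 and P = 82.
CS = ½·(143 − 82)·30.5 = 930.25; PS = (82 − 21)·30.5 = 1860.5; TS = 2790.75.
Change in total welfare: 2790.75 − 3721 = −930.25.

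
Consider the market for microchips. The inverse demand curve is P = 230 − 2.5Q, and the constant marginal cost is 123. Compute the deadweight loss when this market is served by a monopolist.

DWL = 572.45

Competitive firms price at marginal cost: P = 123, giving Q = 42.8.
Monopoly sets MR = MC: 230 − 5Q = 123 ⇒ Q = 21.4, P = 230 − 2.5·21.4 = 176.5.
DWL is the triangle between Q = 21.4 and Q = 42.8: ½·(42.8 − 21.4)·(176.5 − 123) = 572.45.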